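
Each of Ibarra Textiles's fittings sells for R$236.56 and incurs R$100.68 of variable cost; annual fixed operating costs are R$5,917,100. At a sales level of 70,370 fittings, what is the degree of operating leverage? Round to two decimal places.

2.62

At 70,370 units, contribution = 70,370 × R$135.88 = R$9,561,875.60.
Operating income = contribution − fixed costs = R$9,561,875.60 − R$5,917,100 = R$3,644,775.60.
Degree of operating leverage = R$9,561,875.60 / R$3,644,775.60 = 2.6234.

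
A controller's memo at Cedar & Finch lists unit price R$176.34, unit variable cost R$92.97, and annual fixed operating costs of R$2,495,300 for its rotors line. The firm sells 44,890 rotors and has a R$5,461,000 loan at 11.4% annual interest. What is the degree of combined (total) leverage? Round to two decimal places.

Contribution at this volume is 44,890 × R$83.37 = R$3,742,479.30.
Operating income = contribution − fixed costs = R$3,742,479.30 − R$2,495,300 = R$1,247,179.30. Interest = R$622,554.00.
DOL = R$3,742,479.30 ÷ R$1,247,179.30 = 3.0008; DFL = R$1,247,179.30 ÷ R$624,625.30 = 1.9967.
Combined leverage = 3.0008 × 1.9967 = 5.9917.

5.99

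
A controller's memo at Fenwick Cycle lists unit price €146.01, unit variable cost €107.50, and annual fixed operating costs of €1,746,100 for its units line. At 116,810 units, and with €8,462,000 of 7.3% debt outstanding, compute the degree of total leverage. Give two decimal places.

2.11

Contribution at this volume is 116,810 × €38.51 = €4,498,353.10.
EBIT = €4,498,353.10 − €1,746,100 = €2,752,253.10. Interest = €617,726.00, so EBIT − I = €2,134,527.10.
DCL = contribution ÷ (EBIT − I) = €4,498,353.10 ÷ €2,134,527.10 = 2.1074.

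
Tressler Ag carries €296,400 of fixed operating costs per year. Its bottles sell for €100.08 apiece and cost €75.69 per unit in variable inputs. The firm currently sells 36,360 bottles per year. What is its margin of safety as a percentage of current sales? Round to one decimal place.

Contribution margin per unit = €100.08 − €75.69 = €24.39. Break-even units = €296,400 ÷ €24.39 = 12,152.52; break-even revenue = 12,152.52 × €100.08 = €1,216,224.35.
Current sales = 36,360 × €100.08 = €3,638,908.80.
Margin of safety = (€3,638,908.80 − €1,216,224.35) ÷ €3,638,908.80 = 66.6%.

66.6%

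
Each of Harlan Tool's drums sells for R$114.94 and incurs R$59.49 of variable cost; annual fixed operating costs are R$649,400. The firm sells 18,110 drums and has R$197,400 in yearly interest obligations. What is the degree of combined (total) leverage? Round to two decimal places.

Contribution at this volume is 18,110 × R$55.45 = R$1,004,199.50.
Operating income = contribution − fixed costs = R$1,004,199.50 − R$649,400 = R$354,799.50. Interest = R$197,400.00.
DOL = R$1,004,199.50 ÷ R$354,799.50 = 2.8303; DFL = R$354,799.50 ÷ R$157,399.50 = 2.2541.
Combined leverage = 2.8303 × 2.2541 = 6.3798.

6.38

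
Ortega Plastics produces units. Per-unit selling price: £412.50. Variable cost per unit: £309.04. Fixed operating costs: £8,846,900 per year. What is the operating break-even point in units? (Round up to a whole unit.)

Each unit contributes £412.50 − £309.04 = £103.46.
Break-even Q = £8,846,900 / £103.46 = 85,510.34 → 85,511 units.

85,511 units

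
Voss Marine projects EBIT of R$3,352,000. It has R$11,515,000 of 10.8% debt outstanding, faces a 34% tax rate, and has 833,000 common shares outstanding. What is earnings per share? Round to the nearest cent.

Pre-tax income = R$3,352,000 − R$1,243,620.00 = R$2,108,380.00.
After tax at 34%: net income = R$2,108,380.00 × 0.66 = R$1,391,530.80.
Per share: R$1,391,530.80 / 833,000 shares = R$1.67.

R$1.67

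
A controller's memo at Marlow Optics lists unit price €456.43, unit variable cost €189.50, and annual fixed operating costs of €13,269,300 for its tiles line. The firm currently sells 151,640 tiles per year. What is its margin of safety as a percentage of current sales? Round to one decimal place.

67.2%

Unit CM = price − variable cost = €456.43 − €189.50 = €266.93. Break-even units = €13,269,300 ÷ €266.93 = 49,710.79; break-even revenue = 49,710.79 × €456.43 = €22,689,493.87.
Actual sales revenue = 151,640 × €456.43 = €69,213,045.20.
Margin of safety = (€69,213,045.20 − €22,689,493.87) ÷ €69,213,045.20 = 67.2%.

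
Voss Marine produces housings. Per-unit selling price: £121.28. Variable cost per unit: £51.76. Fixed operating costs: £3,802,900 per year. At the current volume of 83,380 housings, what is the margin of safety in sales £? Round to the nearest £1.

£3,478,038

Contribution margin per unit = £121.28 − £51.76 = £69.52. Break-even units = £3,802,900 ÷ £69.52 = 54,702.24; break-even revenue = 54,702.24 × £121.28 = £6,634,288.15.
Current sales = 83,380 × £121.28 = £10,112,326.40.
Margin of safety = £10,112,326.40 − £6,634,288.15 = £3,478,038.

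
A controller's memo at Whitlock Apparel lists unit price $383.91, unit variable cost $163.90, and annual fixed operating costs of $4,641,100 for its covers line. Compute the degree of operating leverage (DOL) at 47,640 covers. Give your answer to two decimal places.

1.79

Contribution at this volume is 47,640 × $220.01 = $10,481,276.40.
Operating income = contribution − fixed costs = $10,481,276.40 − $4,641,100 = $5,840,176.40.
So DOL = total CM / EBIT = $10,481,276.40 / $5,840,176.40 = 1.7947.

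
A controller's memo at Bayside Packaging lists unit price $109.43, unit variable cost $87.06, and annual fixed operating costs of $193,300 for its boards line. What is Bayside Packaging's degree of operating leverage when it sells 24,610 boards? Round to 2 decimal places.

At 24,610 units, contribution = 24,610 × $22.37 = $550,525.70.
Operating income = contribution − fixed costs = $550,525.70 − $193,300 = $357,225.70.
Degree of operating leverage = $550,525.70 / $357,225.70 = 1.5411.

1.54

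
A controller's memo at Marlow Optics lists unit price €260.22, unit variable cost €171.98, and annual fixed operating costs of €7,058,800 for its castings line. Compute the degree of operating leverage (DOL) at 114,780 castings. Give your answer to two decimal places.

At 114,780 units, contribution = 114,780 × €88.24 = €10,128,187.20.
Operating income = contribution − fixed costs = €10,128,187.20 − €7,058,800 = €3,069,387.20.
So DOL = total CM / EBIT = €10,128,187.20 / €3,069,387.20 = 3.2997.

3.30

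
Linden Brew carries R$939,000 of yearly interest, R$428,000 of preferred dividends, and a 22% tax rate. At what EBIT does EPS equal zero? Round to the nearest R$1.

R$1,487,718

Grossing the preferred dividend up to pre-tax terms: R$428,000 / (1 − 0.22) = R$548,717.95.
EPS = 0 when EBIT covers interest plus the pre-tax preferred burden: R$939,000 + R$548,717.95 = R$1,487,717.95.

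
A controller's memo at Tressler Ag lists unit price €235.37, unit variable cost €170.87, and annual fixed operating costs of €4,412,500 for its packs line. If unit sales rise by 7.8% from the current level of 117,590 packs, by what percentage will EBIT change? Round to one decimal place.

At 117,590 units, contribution = 117,590 × €64.50 = €7,584,555.00.
EBIT = €7,584,555.00 − €4,412,500 = €3,172,055.00.
So DOL = total CM / EBIT = €7,584,555.00 / €3,172,055.00 = 2.3911.
Operating income changes by 2.3911 × +7.8% = +18.7%.

+18.7%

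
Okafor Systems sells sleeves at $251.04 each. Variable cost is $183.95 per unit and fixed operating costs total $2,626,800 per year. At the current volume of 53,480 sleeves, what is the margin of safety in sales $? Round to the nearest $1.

$3,596,556

Contribution margin per unit = $251.04 − $183.95 = $67.09. Break-even units = $2,626,800 ÷ $67.09 = 39,153.38; break-even revenue = 39,153.38 × $251.04 = $9,829,063.53.
Actual sales revenue = 53,480 × $251.04 = $13,425,619.20.
Margin of safety = $13,425,619.20 − $9,829,063.53 = $3,596,556.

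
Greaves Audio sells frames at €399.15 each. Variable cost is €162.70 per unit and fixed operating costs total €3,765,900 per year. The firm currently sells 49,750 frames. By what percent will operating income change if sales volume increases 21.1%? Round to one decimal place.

At 49,750 units, contribution = 49,750 × €236.45 = €11,763,387.50.
EBIT = €11,763,387.50 − €3,765,900 = €7,997,487.50.
Degree of operating leverage = €11,763,387.50 / €7,997,487.50 = 1.4709.
Operating income changes by 1.4709 × +21.1% = +31.0%.

+31.0%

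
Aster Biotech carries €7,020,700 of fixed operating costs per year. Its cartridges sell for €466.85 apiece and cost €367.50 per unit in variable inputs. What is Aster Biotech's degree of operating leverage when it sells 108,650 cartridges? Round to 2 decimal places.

Total contribution margin = 108,650 × €99.35 = €10,794,377.50.
Operating income = contribution − fixed costs = €10,794,377.50 − €7,020,700 = €3,773,677.50.
Degree of operating leverage = €10,794,377.50 / €3,773,677.50 = 2.8604.

2.86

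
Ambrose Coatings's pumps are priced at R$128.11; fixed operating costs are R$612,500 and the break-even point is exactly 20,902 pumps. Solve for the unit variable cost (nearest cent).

At break-even, FC = Q × (P − VC), so P − VC = R$612,500 ÷ 20,902 = R$29.3034.
Variable cost per unit = R$128.11 − R$29.3034 = R$98.81.

R$98.81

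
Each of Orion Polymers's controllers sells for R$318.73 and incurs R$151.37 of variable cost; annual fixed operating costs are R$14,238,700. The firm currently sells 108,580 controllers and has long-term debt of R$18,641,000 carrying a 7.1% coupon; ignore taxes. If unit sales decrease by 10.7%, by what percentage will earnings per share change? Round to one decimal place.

-74.5%

At 108,580 units, contribution = 108,580 × R$167.36 = R$18,171,948.80.
EBIT = R$18,171,948.80 − R$14,238,700 = R$3,933,248.80.
Interest = R$1,323,511.00, so EBIT − I = R$2,609,737.80.
Degree of combined leverage = contribution ÷ (EBIT − I) = R$18,171,948.80 ÷ R$2,609,737.80 = 6.9631.
%ΔEPS = DCL × %ΔSales = 6.9631 × -10.7% = -74.5%.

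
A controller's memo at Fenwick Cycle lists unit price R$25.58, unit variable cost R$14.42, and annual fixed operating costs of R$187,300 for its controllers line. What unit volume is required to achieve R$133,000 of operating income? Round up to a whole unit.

Unit CM = price − variable cost = R$25.58 − R$14.42 = R$11.16.
Units = (FC + target) / CM = (R$187,300 + R$133,000) / R$11.16 = 28,700.72, so 28,701 controllers.

28,701 controllers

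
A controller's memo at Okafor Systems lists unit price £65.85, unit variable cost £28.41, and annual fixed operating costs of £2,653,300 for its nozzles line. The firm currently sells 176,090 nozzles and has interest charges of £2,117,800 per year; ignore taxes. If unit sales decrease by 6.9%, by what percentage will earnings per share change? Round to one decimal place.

Contribution at this volume is 176,090 × £37.44 = £6,592,809.60.
EBIT = £6,592,809.60 − £2,653,300 = £3,939,509.60.
After interest of £2,117,800.00, pre-tax earnings = £1,821,709.60.
DCL = total CM / (EBIT − I) = £6,592,809.60 / £1,821,709.60 = 3.6190.
EPS therefore changes by 3.6190 × (-6.9%) = -25.0%.

-25.0%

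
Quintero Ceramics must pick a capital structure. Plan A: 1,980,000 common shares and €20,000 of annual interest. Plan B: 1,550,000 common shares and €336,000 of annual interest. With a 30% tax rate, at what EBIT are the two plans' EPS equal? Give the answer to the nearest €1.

€1,475,070

Set EPS_A = EPS_B: (EBIT − €20,000)(1 − 0.30) ÷ 1,980,000 = (EBIT − €336,000)(1 − 0.30) ÷ 1,550,000.
Cancelling (1 − t) and cross-multiplying: 1,550,000·(EBIT − 20,000) = 1,980,000·(EBIT − 336,000).
EBIT × (1,980,000 − 1,550,000) = 336,000 × 1,980,000 − 20,000 × 1,550,000 = 634,280,000,000, so EBIT = 634,280,000,000 ÷ 430,000 = 1,475,069.77.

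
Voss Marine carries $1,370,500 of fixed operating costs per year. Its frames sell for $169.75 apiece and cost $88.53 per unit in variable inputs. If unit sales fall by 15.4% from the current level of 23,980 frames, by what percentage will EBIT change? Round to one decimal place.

Total contribution margin = 23,980 × $81.22 = $1,947,655.60.
Subtracting fixed costs: EBIT = $1,947,655.60 − $1,370,500 = $577,155.60.
So DOL = total CM / EBIT = $1,947,655.60 / $577,155.60 = 3.3746.
Operating income changes by 3.3746 × -15.4% = -52.0%.

-52.0%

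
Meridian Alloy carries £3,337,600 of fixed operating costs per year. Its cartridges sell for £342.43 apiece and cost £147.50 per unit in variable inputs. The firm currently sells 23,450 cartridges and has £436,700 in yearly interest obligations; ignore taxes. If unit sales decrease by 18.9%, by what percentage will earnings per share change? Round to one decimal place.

Contribution at this volume is 23,450 × £194.93 = £4,571,108.50.
EBIT = £4,571,108.50 − £3,337,600 = £1,233,508.50.
After interest of £436,700.00, pre-tax earnings = £796,808.50.
Degree of combined leverage = contribution ÷ (EBIT − I) = £4,571,108.50 ÷ £796,808.50 = 5.7368.
%ΔEPS = DCL × %ΔSales = 5.7368 × -18.9% = -108.4%.

-108.4%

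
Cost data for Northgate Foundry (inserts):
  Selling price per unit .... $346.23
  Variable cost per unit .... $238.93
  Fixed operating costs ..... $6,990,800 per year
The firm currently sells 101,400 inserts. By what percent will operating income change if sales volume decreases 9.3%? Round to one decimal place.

Contribution at this volume is 101,400 × $107.30 = $10,880,220.00.
Subtracting fixed costs: EBIT = $10,880,220.00 − $6,990,800 = $3,889,420.00.
So DOL = total CM / EBIT = $10,880,220.00 / $3,889,420.00 = 2.7974.
So EBIT moves 2.7974 × (-9.3%) = -26.0%.

-26.0%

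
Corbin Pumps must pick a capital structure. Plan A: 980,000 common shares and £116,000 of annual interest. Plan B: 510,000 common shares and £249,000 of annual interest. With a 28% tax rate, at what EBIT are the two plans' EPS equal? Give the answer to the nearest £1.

£393,319

At indifference, (EBIT − 116,000)(1 − t)/980,000 = (EBIT − 249,000)(1 − t)/510,000.
The (1 − t) factor cancels: (EBIT − 116,000) × 510,000 = (EBIT − 249,000) × 980,000.
EBIT × (980,000 − 510,000) = 249,000 × 980,000 − 116,000 × 510,000 = 184,860,000,000, so EBIT = 184,860,000,000 ÷ 470,000 = 393,319.15.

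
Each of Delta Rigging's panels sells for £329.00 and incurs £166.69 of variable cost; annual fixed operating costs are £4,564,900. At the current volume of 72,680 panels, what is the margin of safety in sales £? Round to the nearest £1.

£14,658,734

Unit CM = price − variable cost = £329.00 − £166.69 = £162.31. Break-even units = £4,564,900 ÷ £162.31 = 28,124.58; break-even revenue = 28,124.58 × £329.00 = £9,252,985.64.
Current sales = 72,680 × £329.00 = £23,911,720.00.
Margin of safety = £23,911,720.00 − £9,252,985.64 = £14,658,734.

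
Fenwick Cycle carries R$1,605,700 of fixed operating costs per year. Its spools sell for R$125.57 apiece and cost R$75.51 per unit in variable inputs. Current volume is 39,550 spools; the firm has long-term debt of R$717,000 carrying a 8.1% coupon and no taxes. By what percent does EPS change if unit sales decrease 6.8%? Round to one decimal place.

At 39,550 units, contribution = 39,550 × R$50.06 = R$1,979,873.00.
Operating income = contribution − fixed costs = R$1,979,873.00 − R$1,605,700 = R$374,173.00.
After interest of R$58,077.00, pre-tax earnings = R$316,096.00.
Degree of combined leverage = contribution ÷ (EBIT − I) = R$1,979,873.00 ÷ R$316,096.00 = 6.2635.
%ΔEPS = DCL × %ΔSales = 6.2635 × -6.8% = -42.6%.

-42.6%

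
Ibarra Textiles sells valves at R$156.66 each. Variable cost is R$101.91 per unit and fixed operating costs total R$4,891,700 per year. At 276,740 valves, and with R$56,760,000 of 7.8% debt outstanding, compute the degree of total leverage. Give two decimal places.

2.60

At 276,740 units, contribution = 276,740 × R$54.75 = R$15,151,515.00.
Operating income = contribution − fixed costs = R$15,151,515.00 − R$4,891,700 = R$10,259,815.00. Interest = R$4,427,280.00.
DOL = R$15,151,515.00 ÷ R$10,259,815.00 = 1.4768; DFL = R$10,259,815.00 ÷ R$5,832,535.00 = 1.7591.
Combined leverage = 1.4768 × 1.7591 = 2.5978.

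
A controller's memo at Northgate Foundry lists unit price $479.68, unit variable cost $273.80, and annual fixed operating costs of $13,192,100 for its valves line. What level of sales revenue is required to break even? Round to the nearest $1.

Contribution margin per unit = $479.68 − $273.80 = $205.88, a CM ratio of $205.88 ÷ $479.68 = 0.4292.
Break-even revenue = fixed costs × price ÷ CM = $13,192,100 × $479.68 ÷ $205.88 = $30,736,286.

$30,736,286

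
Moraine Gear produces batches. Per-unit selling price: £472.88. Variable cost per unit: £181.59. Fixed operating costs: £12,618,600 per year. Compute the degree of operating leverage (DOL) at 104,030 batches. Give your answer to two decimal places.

At 104,030 units, contribution = 104,030 × £291.29 = £30,302,898.70.
Operating income = contribution − fixed costs = £30,302,898.70 − £12,618,600 = £17,684,298.70.
DOL = contribution ÷ EBIT = £30,302,898.70 ÷ £17,684,298.70 = 1.7135.

1.71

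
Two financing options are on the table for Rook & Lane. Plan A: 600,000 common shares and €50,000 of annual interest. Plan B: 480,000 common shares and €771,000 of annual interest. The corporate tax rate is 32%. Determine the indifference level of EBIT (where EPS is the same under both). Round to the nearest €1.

€3,655,000

At indifference, (EBIT − 50,000)(1 − t)/600,000 = (EBIT − 771,000)(1 − t)/480,000.
Cancelling (1 − t) and cross-multiplying: 480,000·(EBIT − 50,000) = 600,000·(EBIT − 771,000).
Solving, EBIT = (771,000·600,000 − 50,000·480,000) / (600,000 − 480,000) = 438,600,000,000 / 120,000 = 3,655,000.00.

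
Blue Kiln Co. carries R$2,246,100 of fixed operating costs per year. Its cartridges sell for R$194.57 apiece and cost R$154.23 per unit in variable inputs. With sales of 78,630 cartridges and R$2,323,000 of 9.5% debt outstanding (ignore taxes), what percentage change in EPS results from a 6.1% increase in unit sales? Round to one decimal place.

+27.4%

Contribution at this volume is 78,630 × R$40.34 = R$3,171,934.20.
Subtracting fixed costs: EBIT = R$3,171,934.20 − R$2,246,100 = R$925,834.20.
After interest of R$220,685.00, pre-tax earnings = R$705,149.20.
DCL = total CM / (EBIT − I) = R$3,171,934.20 / R$705,149.20 = 4.4982.
%ΔEPS = DCL × %ΔSales = 4.4982 × +6.1% = +27.4%.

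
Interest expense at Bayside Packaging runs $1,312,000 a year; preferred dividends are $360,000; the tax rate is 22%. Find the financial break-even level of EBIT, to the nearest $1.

$1,773,538

Grossing the preferred dividend up to pre-tax terms: $360,000 / (1 − 0.22) = $461,538.46.
EPS = 0 when EBIT covers interest plus the pre-tax preferred burden: $1,312,000 + $461,538.46 = $1,773,538.46.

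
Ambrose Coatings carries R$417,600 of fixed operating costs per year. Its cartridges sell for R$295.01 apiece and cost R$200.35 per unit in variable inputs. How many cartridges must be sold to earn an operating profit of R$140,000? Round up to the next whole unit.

5,891 cartridges

Unit CM = price − variable cost = R$295.01 − R$200.35 = R$94.66.
Need Q such that Q × R$94.66 − R$417,600 = R$140,000, i.e. Q = R$557,600 / R$94.66 = 5,890.56 → 5,891.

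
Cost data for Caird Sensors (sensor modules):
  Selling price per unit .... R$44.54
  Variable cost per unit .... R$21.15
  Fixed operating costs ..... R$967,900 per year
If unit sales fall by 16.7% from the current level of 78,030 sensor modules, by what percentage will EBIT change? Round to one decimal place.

Total contribution margin = 78,030 × R$23.39 = R$1,825,121.70.
EBIT = R$1,825,121.70 − R$967,900 = R$857,221.70.
DOL = contribution ÷ EBIT = R$1,825,121.70 ÷ R$857,221.70 = 2.1291.
%ΔEBIT = DOL × %ΔSales = 2.1291 × -16.7% = -35.6%.

-35.6%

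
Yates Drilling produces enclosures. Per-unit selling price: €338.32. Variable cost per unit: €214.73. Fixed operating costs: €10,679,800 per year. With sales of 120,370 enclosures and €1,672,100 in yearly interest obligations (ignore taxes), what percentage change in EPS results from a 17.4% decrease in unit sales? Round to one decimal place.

At 120,370 units, contribution = 120,370 × €123.59 = €14,876,528.30.
Operating income = contribution − fixed costs = €14,876,528.30 − €10,679,800 = €4,196,728.30.
Interest = €1,672,100.00, so EBIT − I = €2,524,628.30.
Degree of combined leverage = contribution ÷ (EBIT − I) = €14,876,528.30 ÷ €2,524,628.30 = 5.8926.
EPS therefore changes by 5.8926 × (-17.4%) = -102.5%.

-102.5%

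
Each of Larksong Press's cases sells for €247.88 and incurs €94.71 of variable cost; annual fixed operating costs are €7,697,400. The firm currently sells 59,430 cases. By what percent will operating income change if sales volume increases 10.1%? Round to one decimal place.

+65.4%

At 59,430 units, contribution = 59,430 × €153.17 = €9,102,893.10.
Operating income = contribution − fixed costs = €9,102,893.10 − €7,697,400 = €1,405,493.10.
Degree of operating leverage = €9,102,893.10 / €1,405,493.10 = 6.4767.
%ΔEBIT = DOL × %ΔSales = 6.4767 × +10.1% = +65.4%.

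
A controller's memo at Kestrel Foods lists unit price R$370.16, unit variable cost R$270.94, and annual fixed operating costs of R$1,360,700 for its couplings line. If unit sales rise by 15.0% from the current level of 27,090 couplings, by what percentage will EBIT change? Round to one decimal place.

Total contribution margin = 27,090 × R$99.22 = R$2,687,869.80.
Operating income = contribution − fixed costs = R$2,687,869.80 − R$1,360,700 = R$1,327,169.80.
Degree of operating leverage = R$2,687,869.80 / R$1,327,169.80 = 2.0253.
Operating income changes by 2.0253 × +15.0% = +30.4%.

+30.4%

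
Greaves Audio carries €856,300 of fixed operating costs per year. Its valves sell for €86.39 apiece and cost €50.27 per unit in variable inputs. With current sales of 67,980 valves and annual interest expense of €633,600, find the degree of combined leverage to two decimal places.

2.54

Contribution at this volume is 67,980 × €36.12 = €2,455,437.60.
EBIT = €2,455,437.60 − €856,300 = €1,599,137.60. Interest = €633,600.00.
DOL = €2,455,437.60 ÷ €1,599,137.60 = 1.5355; DFL = €1,599,137.60 ÷ €965,537.60 = 1.6562.
DCL = DOL × DFL = 1.5355 × 1.6562 = 2.5431.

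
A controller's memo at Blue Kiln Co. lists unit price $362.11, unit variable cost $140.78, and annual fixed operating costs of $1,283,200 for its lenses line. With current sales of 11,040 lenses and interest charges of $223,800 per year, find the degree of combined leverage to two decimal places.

2.61

Contribution at this volume is 11,040 × $221.33 = $2,443,483.20.
EBIT = $2,443,483.20 − $1,283,200 = $1,160,283.20. Interest = $223,800.00.
DOL = $2,443,483.20 ÷ $1,160,283.20 = 2.1059; DFL = $1,160,283.20 ÷ $936,483.20 = 1.2390.
Combined leverage = 2.1059 × 1.2390 = 2.6092.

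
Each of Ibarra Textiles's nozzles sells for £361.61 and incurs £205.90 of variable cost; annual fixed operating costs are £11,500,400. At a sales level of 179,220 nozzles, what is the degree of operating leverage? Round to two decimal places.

1.70

Contribution at this volume is 179,220 × £155.71 = £27,906,346.20.
EBIT = £27,906,346.20 − £11,500,400 = £16,405,946.20.
So DOL = total CM / EBIT = £27,906,346.20 / £16,405,946.20 = 1.7010.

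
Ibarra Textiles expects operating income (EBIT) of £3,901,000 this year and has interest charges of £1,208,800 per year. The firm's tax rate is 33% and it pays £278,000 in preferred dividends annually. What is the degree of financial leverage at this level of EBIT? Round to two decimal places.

Annual interest charges come to £1,208,800.00.
Pre-tax preferred-dividend burden = £278,000 ÷ (1 − 0.33) = £414,925.37.
DFL = EBIT ÷ [EBIT − I − D_p/(1−t)] = £3,901,000 ÷ [£3,901,000 − £1,208,800.00 − £414,925.37] = £3,901,000 ÷ £2,277,274.63 = 1.7130.

1.71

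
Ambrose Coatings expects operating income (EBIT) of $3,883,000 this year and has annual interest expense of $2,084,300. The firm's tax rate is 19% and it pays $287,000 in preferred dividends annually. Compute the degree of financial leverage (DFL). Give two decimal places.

2.69

Interest = $2,084,300.00.
Preferred dividends grossed up pre-tax: $287,000 / (1 − 0.19) = $354,320.99.
DFL = EBIT ÷ [EBIT − I − D_p/(1−t)] = $3,883,000 ÷ [$3,883,000 − $2,084,300.00 − $354,320.99] = $3,883,000 ÷ $1,444,379.01 = 2.6884.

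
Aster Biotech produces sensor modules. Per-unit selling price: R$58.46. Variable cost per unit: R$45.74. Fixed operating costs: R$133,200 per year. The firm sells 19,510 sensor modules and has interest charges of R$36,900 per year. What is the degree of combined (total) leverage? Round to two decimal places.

Contribution at this volume is 19,510 × R$12.72 = R$248,167.20.
Operating income = contribution − fixed costs = R$248,167.20 − R$133,200 = R$114,967.20. Interest = R$36,900.00.
DOL = R$248,167.20 ÷ R$114,967.20 = 2.1586; DFL = R$114,967.20 ÷ R$78,067.20 = 1.4727.
DCL = DOL × DFL = 2.1586 × 1.4727 = 3.1790.

3.18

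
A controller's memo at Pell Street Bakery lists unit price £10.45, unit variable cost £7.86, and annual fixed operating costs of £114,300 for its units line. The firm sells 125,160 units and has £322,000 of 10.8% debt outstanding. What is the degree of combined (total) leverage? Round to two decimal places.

At 125,160 units, contribution = 125,160 × £2.59 = £324,164.40.
EBIT = £324,164.40 − £114,300 = £209,864.40. Interest = £34,776.00.
DOL = £324,164.40 ÷ £209,864.40 = 1.5446; DFL = £209,864.40 ÷ £175,088.40 = 1.1986.
Combined leverage = 1.5446 × 1.1986 = 1.8514.

1.85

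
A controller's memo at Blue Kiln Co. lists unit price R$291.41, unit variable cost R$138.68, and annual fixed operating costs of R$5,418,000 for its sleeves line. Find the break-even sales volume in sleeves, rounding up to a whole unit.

35,475 sleeves

Each unit contributes R$291.41 − R$138.68 = R$152.73.
Units to break even: R$5,418,000 ÷ R$152.73 = 35,474.37, rounded up to 35,475.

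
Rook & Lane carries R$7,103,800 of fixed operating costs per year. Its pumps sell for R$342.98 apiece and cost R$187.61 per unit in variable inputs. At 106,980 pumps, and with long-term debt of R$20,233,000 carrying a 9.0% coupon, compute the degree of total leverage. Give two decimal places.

2.16

Contribution at this volume is 106,980 × R$155.37 = R$16,621,482.60.
Operating income = contribution − fixed costs = R$16,621,482.60 − R$7,103,800 = R$9,517,682.60. Interest = R$1,820,970.00, so EBIT − I = R$7,696,712.60.
DCL = contribution ÷ (EBIT − I) = R$16,621,482.60 ÷ R$7,696,712.60 = 2.1596.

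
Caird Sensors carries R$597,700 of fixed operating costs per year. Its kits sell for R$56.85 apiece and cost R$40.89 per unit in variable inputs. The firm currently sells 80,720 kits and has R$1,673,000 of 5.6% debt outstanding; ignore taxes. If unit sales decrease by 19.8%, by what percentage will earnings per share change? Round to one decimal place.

Total contribution margin = 80,720 × R$15.96 = R$1,288,291.20.
Subtracting fixed costs: EBIT = R$1,288,291.20 − R$597,700 = R$690,591.20.
Interest = R$93,688.00, so EBIT − I = R$596,903.20.
DCL = total CM / (EBIT − I) = R$1,288,291.20 / R$596,903.20 = 2.1583.
%ΔEPS = DCL × %ΔSales = 2.1583 × -19.8% = -42.7%.

-42.7%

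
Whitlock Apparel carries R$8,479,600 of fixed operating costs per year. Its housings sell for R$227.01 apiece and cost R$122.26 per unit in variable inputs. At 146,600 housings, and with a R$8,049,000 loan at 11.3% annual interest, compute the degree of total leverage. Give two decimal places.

Contribution at this volume is 146,600 × R$104.75 = R$15,356,350.00.
EBIT = R$15,356,350.00 − R$8,479,600 = R$6,876,750.00. Interest = R$909,537.00.
DOL = R$15,356,350.00 ÷ R$6,876,750.00 = 2.2331; DFL = R$6,876,750.00 ÷ R$5,967,213.00 = 1.1524.
Combined leverage = 2.2331 × 1.1524 = 2.5734.

2.57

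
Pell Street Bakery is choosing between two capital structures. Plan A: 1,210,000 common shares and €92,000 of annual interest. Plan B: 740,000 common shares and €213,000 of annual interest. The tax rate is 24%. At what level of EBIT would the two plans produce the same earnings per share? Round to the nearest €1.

At indifference, (EBIT − 92,000)(1 − t)/1,210,000 = (EBIT − 213,000)(1 − t)/740,000.
The (1 − t) factor cancels: (EBIT − 92,000) × 740,000 = (EBIT − 213,000) × 1,210,000.
Solving, EBIT = (213,000·1,210,000 − 92,000·740,000) / (1,210,000 − 740,000) = 189,650,000,000 / 470,000 = 403,510.64.

€403,511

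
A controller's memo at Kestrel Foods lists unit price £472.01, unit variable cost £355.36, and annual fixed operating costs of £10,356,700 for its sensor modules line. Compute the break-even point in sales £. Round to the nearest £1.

Contribution margin per unit = £472.01 − £355.36 = £116.65, a CM ratio of £116.65 ÷ £472.01 = 0.2471.
Break-even sales = FC ÷ CM ratio = £10,356,700 × £472.01 / £116.65 = £41,907,124.

£41,907,124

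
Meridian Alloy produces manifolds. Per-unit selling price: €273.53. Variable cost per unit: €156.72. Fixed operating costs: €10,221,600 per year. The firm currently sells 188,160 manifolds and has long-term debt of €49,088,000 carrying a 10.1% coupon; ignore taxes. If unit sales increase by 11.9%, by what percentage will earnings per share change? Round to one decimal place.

+38.5%

Contribution at this volume is 188,160 × €116.81 = €21,978,969.60.
Operating income = contribution − fixed costs = €21,978,969.60 − €10,221,600 = €11,757,369.60.
Interest = €4,957,888.00, so EBIT − I = €6,799,481.60.
Degree of combined leverage = contribution ÷ (EBIT − I) = €21,978,969.60 ÷ €6,799,481.60 = 3.2324.
EPS therefore changes by 3.2324 × (+11.9%) = +38.5%.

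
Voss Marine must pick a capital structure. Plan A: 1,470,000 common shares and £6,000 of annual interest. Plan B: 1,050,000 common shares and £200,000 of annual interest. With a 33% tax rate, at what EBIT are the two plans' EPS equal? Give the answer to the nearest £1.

£685,000

At indifference, (EBIT − 6,000)(1 − t)/1,470,000 = (EBIT − 200,000)(1 − t)/1,050,000.
The (1 − t) factor cancels: (EBIT − 6,000) × 1,050,000 = (EBIT − 200,000) × 1,470,000.
EBIT × (1,470,000 − 1,050,000) = 200,000 × 1,470,000 − 6,000 × 1,050,000 = 287,700,000,000, so EBIT = 287,700,000,000 ÷ 420,000 = 685,000.00.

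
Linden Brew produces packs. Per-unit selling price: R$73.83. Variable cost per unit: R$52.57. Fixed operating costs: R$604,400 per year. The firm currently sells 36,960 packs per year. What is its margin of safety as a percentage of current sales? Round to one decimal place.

23.1%

Each unit contributes R$73.83 − R$52.57 = R$21.26. Break-even units = R$604,400 ÷ R$21.26 = 28,428.97; break-even revenue = 28,428.97 × R$73.83 = R$2,098,911.19.
Current sales = 36,960 × R$73.83 = R$2,728,756.80.
Margin of safety = (R$2,728,756.80 − R$2,098,911.19) ÷ R$2,728,756.80 = 23.1%.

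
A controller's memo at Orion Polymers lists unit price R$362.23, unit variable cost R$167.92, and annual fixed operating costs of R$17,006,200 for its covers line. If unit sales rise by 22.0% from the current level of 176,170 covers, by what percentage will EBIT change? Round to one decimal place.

Total contribution margin = 176,170 × R$194.31 = R$34,231,592.70.
Subtracting fixed costs: EBIT = R$34,231,592.70 − R$17,006,200 = R$17,225,392.70.
So DOL = total CM / EBIT = R$34,231,592.70 / R$17,225,392.70 = 1.9873.
%ΔEBIT = DOL × %ΔSales = 1.9873 × +22.0% = +43.7%.

+43.7%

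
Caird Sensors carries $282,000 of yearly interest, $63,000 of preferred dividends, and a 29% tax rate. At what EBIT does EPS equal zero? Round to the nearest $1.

$370,732

Preferred dividends are paid after tax, so their pre-tax equivalent is $63,000 ÷ (1 − 0.29) = $88,732.39.
EPS = 0 when EBIT covers interest plus the pre-tax preferred burden: $282,000 + $88,732.39 = $370,732.39.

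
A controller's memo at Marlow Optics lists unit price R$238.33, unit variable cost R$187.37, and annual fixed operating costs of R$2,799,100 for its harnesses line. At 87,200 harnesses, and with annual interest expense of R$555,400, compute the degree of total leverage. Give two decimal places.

Total contribution margin = 87,200 × R$50.96 = R$4,443,712.00.
EBIT = R$4,443,712.00 − R$2,799,100 = R$1,644,612.00. Interest = R$555,400.00, so EBIT − I = R$1,089,212.00.
Degree of total leverage = total CM / (EBIT − interest) = R$4,443,712.00 / R$1,089,212.00 = 4.0797.

4.08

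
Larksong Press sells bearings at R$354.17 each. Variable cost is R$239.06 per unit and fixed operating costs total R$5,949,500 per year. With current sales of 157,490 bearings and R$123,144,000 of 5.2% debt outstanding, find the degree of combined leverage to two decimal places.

Total contribution margin = 157,490 × R$115.11 = R$18,128,673.90.
Subtracting fixed costs: EBIT = R$18,128,673.90 − R$5,949,500 = R$12,179,173.90. Interest = R$6,403,488.00, so EBIT − I = R$5,775,685.90.
Degree of total leverage = total CM / (EBIT − interest) = R$18,128,673.90 / R$5,775,685.90 = 3.1388.

3.14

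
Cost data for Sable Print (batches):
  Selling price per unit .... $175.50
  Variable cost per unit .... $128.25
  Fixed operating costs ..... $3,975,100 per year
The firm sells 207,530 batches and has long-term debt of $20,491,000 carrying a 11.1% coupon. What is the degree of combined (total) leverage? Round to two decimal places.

2.76

Total contribution margin = 207,530 × $47.25 = $9,805,792.50.
Subtracting fixed costs: EBIT = $9,805,792.50 − $3,975,100 = $5,830,692.50. Interest = $2,274,501.00, so EBIT − I = $3,556,191.50.
Degree of total leverage = total CM / (EBIT − interest) = $9,805,792.50 / $3,556,191.50 = 2.7574.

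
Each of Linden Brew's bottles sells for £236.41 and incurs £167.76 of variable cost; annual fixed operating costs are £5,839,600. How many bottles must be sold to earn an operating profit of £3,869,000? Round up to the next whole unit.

141,422 bottles

Unit CM = price − variable cost = £236.41 − £167.76 = £68.65.
Units = (FC + target) / CM = (£5,839,600 + £3,869,000) / £68.65 = 141,421.70, so 141,422 bottles.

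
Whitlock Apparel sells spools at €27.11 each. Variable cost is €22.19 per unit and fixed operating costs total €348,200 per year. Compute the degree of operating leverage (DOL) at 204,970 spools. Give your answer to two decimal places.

Contribution at this volume is 204,970 × €4.92 = €1,008,452.40.
Subtracting fixed costs: EBIT = €1,008,452.40 − €348,200 = €660,252.40.
DOL = contribution ÷ EBIT = €1,008,452.40 ÷ €660,252.40 = 1.5274.

1.53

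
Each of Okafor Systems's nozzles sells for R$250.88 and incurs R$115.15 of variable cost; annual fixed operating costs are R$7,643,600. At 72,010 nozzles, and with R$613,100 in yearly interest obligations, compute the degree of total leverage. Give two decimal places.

Total contribution margin = 72,010 × R$135.73 = R$9,773,917.30.
Subtracting fixed costs: EBIT = R$9,773,917.30 − R$7,643,600 = R$2,130,317.30. Interest = R$613,100.00, so EBIT − I = R$1,517,217.30.
Degree of total leverage = total CM / (EBIT − interest) = R$9,773,917.30 / R$1,517,217.30 = 6.4420.

6.44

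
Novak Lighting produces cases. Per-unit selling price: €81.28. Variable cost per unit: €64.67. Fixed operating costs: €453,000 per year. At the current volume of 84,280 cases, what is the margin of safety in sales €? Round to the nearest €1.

€4,633,551

Contribution margin per unit = €81.28 − €64.67 = €16.61. Break-even units = €453,000 ÷ €16.61 = 27,272.73; break-even revenue = 27,272.73 × €81.28 = €2,216,727.27.
Current sales = 84,280 × €81.28 = €6,850,278.40.
Margin of safety = €6,850,278.40 − €2,216,727.27 = €4,633,551.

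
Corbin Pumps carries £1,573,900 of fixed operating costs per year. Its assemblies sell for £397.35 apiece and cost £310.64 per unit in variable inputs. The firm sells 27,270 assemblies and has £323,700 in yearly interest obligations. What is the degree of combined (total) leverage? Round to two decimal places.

Contribution at this volume is 27,270 × £86.71 = £2,364,581.70.
Operating income = contribution − fixed costs = £2,364,581.70 − £1,573,900 = £790,681.70. Interest = £323,700.00.
DOL = £2,364,581.70 ÷ £790,681.70 = 2.9906; DFL = £790,681.70 ÷ £466,981.70 = 1.6932.
Combined leverage = 2.9906 × 1.6932 = 5.0637.

5.06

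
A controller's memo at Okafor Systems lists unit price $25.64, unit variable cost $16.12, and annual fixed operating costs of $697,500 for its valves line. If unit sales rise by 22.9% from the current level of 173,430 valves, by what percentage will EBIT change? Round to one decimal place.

+39.7%

At 173,430 units, contribution = 173,430 × $9.52 = $1,651,053.60.
Subtracting fixed costs: EBIT = $1,651,053.60 − $697,500 = $953,553.60.
DOL = contribution ÷ EBIT = $1,651,053.60 ÷ $953,553.60 = 1.7315.
Operating income changes by 1.7315 × +22.9% = +39.7%.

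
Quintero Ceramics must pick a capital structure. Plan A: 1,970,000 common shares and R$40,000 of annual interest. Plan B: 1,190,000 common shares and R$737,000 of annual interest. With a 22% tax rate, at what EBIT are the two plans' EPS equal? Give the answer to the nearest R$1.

At indifference, (EBIT − 40,000)(1 − t)/1,970,000 = (EBIT − 737,000)(1 − t)/1,190,000.
Cancelling (1 − t) and cross-multiplying: 1,190,000·(EBIT − 40,000) = 1,970,000·(EBIT − 737,000).
Solving, EBIT = (737,000·1,970,000 − 40,000·1,190,000) / (1,970,000 − 1,190,000) = 1,404,290,000,000 / 780,000 = 1,800,371.79.

R$1,800,372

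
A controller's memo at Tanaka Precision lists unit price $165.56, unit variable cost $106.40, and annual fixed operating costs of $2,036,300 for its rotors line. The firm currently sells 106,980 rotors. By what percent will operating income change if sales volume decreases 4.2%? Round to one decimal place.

Contribution at this volume is 106,980 × $59.16 = $6,328,936.80.
EBIT = $6,328,936.80 − $2,036,300 = $4,292,636.80.
DOL = contribution ÷ EBIT = $6,328,936.80 ÷ $4,292,636.80 = 1.4744.
So EBIT moves 1.4744 × (-4.2%) = -6.2%.

-6.2%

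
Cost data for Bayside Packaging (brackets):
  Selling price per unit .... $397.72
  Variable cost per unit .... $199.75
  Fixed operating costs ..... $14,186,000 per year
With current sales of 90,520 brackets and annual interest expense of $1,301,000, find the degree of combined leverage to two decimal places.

7.36

Contribution at this volume is 90,520 × $197.97 = $17,920,244.40.
Subtracting fixed costs: EBIT = $17,920,244.40 − $14,186,000 = $3,734,244.40. Interest = $1,301,000.00, so EBIT − I = $2,433,244.40.
DCL = contribution ÷ (EBIT − I) = $17,920,244.40 ÷ $2,433,244.40 = 7.3648.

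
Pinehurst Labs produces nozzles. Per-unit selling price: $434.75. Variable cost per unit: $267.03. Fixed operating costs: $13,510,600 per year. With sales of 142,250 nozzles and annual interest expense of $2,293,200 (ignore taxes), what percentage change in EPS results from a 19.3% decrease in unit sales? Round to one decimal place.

-57.2%

Contribution at this volume is 142,250 × $167.72 = $23,858,170.00.
Operating income = contribution − fixed costs = $23,858,170.00 − $13,510,600 = $10,347,570.00.
Interest = $2,293,200.00, so EBIT − I = $8,054,370.00.
Degree of combined leverage = contribution ÷ (EBIT − I) = $23,858,170.00 ÷ $8,054,370.00 = 2.9621.
EPS therefore changes by 2.9621 × (-19.3%) = -57.2%.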